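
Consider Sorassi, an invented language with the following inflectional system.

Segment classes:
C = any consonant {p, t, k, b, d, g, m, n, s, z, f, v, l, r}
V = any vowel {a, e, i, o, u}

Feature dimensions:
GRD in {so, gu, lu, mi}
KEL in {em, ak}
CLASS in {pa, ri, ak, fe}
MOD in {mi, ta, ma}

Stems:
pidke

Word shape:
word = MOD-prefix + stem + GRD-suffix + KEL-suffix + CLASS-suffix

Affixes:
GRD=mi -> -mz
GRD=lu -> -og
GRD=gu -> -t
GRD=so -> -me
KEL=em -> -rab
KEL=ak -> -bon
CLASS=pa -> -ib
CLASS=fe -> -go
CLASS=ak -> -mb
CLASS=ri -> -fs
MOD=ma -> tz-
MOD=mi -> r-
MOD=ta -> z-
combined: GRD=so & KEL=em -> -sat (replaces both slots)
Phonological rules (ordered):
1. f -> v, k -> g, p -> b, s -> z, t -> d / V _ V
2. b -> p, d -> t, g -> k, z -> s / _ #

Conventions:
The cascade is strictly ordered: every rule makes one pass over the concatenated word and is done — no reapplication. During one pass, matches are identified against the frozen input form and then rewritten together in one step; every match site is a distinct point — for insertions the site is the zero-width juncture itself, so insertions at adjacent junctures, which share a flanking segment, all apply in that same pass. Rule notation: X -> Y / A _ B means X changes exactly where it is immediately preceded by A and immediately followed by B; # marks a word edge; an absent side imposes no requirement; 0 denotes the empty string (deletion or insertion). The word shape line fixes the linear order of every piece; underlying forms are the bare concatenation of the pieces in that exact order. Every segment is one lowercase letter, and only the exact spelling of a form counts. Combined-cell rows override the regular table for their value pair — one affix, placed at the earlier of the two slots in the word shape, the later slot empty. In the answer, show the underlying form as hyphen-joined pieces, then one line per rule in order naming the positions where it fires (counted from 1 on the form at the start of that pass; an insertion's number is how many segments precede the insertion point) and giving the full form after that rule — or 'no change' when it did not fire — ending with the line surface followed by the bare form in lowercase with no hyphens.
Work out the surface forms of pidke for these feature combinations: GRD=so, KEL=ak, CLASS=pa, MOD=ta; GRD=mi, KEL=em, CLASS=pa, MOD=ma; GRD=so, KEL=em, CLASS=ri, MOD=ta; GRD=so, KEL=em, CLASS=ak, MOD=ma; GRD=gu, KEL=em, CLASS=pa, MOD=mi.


cell GRD=so, KEL=ak, CLASS=pa, MOD=ta:
underlying: z-pidke-me-bon-ib
1. f -> v, k -> g, p -> b, s -> z, t -> d / V _ V: no change
2. b -> p, d -> t, g -> k, z -> s / _ #: fires at position(s) 13: zpidkemebonip
surface: zpidkemebonip

cell GRD=mi, KEL=em, CLASS=pa, MOD=ma:
underlying: tz-pidke-mz-rab-ib
1. f -> v, k -> g, p -> b, s -> z, t -> d / V _ V: no change
2. b -> p, d -> t, g -> k, z -> s / _ #: fires at position(s) 14: tzpidkemzrabip
surface: tzpidkemzrabip

cell GRD=so, KEL=em, CLASS=ri, MOD=ta:
underlying: z-pidke-sat-fs
1. f -> v, k -> g, p -> b, s -> z, t -> d / V _ V: fires at position(s) 7: zpidkezatfs
2. b -> p, d -> t, g -> k, z -> s / _ #: no change
surface: zpidkezatfs

cell GRD=so, KEL=em, CLASS=ak, MOD=ma:
underlying: tz-pidke-sat-mb
1. f -> v, k -> g, p -> b, s -> z, t -> d / V _ V: fires at position(s) 8: tzpidkezatmb
2. b -> p, d -> t, g -> k, z -> s / _ #: fires at position(s) 12: tzpidkezatmp
surface: tzpidkezatmp

cell GRD=gu, KEL=em, CLASS=pa, MOD=mi:
underlying: r-pidke-t-rab-ib
1. f -> v, k -> g, p -> b, s -> z, t -> d / V _ V: no change
2. b -> p, d -> t, g -> k, z -> s / _ #: fires at position(s) 12: rpidketrabip
surface: rpidketrabip


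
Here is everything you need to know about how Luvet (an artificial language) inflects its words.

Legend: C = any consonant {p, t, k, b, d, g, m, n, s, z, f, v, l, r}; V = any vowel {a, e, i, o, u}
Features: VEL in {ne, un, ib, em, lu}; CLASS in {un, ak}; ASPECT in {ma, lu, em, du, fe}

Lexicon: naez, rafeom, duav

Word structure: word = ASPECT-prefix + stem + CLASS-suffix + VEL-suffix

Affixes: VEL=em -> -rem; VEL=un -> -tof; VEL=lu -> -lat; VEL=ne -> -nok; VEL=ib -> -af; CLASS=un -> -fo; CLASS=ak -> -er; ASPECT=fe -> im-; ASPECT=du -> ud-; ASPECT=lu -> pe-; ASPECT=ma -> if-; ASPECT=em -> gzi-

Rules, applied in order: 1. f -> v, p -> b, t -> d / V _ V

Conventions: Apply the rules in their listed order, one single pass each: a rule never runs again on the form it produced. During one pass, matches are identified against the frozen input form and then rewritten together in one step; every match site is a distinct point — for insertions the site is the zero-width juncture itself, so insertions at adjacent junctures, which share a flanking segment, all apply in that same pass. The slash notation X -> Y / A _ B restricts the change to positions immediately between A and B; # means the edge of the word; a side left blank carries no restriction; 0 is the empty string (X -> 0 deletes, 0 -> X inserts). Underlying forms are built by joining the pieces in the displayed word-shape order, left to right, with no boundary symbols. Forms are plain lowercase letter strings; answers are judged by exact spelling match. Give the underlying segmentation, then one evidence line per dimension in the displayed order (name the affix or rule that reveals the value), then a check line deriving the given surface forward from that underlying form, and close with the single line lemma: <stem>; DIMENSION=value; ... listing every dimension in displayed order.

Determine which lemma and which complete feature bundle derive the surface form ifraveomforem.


underlying: if-rafeom-fo-rem
VEL=em - signalled by the affix -rem
CLASS=un - signalled by the affix -fo
ASPECT=ma - signalled by the affix if-
check: ifrafeomforem -> ifraveomforem
lemma: rafeom; VEL=em; CLASS=un; ASPECT=ma


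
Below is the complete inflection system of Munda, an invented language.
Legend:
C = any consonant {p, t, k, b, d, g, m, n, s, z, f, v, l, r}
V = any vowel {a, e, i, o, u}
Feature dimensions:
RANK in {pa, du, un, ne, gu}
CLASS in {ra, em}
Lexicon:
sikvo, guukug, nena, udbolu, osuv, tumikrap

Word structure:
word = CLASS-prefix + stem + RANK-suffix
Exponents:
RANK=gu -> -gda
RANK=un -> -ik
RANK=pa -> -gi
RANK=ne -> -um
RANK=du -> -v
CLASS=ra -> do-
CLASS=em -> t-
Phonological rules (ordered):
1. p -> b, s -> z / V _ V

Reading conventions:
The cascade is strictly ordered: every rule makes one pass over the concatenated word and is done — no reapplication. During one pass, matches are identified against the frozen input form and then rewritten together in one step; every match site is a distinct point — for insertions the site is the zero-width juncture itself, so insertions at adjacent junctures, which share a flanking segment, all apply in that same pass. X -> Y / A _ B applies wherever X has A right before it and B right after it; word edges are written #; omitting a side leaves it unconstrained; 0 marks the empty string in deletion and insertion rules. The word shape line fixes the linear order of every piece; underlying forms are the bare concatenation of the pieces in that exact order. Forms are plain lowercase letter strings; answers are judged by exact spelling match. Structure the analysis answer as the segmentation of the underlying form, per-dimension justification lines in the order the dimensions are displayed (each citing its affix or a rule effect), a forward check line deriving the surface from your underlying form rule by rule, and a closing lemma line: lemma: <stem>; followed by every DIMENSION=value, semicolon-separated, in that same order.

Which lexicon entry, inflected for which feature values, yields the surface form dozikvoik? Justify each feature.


underlying: do-sikvo-ik
RANK=un - signalled by the affix -ik
CLASS=ra - signalled by the affix do-
check: dosikvoik -> dozikvoik
lemma: sikvo; RANK=un; CLASS=ra


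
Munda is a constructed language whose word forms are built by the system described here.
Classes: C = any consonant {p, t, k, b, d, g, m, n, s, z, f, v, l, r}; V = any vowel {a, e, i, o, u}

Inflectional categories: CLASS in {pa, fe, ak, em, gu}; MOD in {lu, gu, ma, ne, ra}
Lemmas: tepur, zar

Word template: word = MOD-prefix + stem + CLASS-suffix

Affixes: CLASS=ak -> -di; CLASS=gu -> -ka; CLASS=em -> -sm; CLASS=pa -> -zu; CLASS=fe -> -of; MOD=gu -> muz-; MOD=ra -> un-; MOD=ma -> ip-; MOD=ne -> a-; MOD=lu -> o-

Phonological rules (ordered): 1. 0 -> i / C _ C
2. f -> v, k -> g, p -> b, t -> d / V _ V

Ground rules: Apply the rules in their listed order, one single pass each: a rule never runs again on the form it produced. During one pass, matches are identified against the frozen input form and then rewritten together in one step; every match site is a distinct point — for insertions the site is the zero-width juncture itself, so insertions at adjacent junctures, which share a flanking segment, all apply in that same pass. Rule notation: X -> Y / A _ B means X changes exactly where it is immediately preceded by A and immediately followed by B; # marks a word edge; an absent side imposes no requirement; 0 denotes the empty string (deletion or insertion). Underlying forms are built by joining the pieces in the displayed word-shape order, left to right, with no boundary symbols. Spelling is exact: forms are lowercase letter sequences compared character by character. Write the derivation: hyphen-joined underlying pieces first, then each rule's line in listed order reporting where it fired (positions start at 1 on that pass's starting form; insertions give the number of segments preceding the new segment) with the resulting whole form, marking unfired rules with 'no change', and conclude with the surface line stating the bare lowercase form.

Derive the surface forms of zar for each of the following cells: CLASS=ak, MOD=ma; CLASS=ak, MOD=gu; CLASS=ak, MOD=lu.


cell CLASS=ak, MOD=ma:
underlying: ip-zar-di
1. 0 -> i / C _ C: inserts after position(s) 2, 5: ipizaridi
2. f -> v, k -> g, p -> b, t -> d / V _ V: fires at position(s) 2: ibizaridi
surface: ibizaridi

cell CLASS=ak, MOD=gu:
underlying: muz-zar-di
1. 0 -> i / C _ C: inserts after position(s) 3, 6: muzizaridi
2. f -> v, k -> g, p -> b, t -> d / V _ V: no change
surface: muzizaridi

cell CLASS=ak, MOD=lu:
underlying: o-zar-di
1. 0 -> i / C _ C: inserts after position(s) 4: ozaridi
2. f -> v, k -> g, p -> b, t -> d / V _ V: no change
surface: ozaridi


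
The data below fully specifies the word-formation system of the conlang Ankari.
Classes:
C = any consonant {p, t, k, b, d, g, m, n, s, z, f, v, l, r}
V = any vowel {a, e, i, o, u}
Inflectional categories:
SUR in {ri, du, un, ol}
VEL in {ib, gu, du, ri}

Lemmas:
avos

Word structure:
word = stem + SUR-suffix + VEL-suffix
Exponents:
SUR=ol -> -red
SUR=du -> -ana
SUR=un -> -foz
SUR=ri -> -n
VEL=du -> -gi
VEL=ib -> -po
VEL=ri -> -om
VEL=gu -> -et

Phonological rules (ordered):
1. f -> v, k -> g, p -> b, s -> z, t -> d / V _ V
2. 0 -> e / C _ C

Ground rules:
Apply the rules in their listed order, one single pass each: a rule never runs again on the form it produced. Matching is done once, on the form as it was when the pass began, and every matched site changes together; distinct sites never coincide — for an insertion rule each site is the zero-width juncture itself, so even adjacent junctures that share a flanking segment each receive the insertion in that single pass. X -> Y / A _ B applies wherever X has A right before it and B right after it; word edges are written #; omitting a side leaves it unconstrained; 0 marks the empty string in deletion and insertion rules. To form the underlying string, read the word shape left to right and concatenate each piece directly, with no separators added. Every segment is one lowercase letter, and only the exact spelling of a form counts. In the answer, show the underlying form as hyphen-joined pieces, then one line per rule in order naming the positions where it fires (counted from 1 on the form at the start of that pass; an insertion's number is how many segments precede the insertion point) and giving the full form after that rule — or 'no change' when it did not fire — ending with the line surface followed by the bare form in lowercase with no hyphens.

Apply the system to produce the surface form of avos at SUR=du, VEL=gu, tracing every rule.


underlying: avos-ana-et
1. f -> v, k -> g, p -> b, s -> z, t -> d / V _ V: fires at position(s) 4: avozanaet
2. 0 -> e / C _ C: no change
surface: avozanaet


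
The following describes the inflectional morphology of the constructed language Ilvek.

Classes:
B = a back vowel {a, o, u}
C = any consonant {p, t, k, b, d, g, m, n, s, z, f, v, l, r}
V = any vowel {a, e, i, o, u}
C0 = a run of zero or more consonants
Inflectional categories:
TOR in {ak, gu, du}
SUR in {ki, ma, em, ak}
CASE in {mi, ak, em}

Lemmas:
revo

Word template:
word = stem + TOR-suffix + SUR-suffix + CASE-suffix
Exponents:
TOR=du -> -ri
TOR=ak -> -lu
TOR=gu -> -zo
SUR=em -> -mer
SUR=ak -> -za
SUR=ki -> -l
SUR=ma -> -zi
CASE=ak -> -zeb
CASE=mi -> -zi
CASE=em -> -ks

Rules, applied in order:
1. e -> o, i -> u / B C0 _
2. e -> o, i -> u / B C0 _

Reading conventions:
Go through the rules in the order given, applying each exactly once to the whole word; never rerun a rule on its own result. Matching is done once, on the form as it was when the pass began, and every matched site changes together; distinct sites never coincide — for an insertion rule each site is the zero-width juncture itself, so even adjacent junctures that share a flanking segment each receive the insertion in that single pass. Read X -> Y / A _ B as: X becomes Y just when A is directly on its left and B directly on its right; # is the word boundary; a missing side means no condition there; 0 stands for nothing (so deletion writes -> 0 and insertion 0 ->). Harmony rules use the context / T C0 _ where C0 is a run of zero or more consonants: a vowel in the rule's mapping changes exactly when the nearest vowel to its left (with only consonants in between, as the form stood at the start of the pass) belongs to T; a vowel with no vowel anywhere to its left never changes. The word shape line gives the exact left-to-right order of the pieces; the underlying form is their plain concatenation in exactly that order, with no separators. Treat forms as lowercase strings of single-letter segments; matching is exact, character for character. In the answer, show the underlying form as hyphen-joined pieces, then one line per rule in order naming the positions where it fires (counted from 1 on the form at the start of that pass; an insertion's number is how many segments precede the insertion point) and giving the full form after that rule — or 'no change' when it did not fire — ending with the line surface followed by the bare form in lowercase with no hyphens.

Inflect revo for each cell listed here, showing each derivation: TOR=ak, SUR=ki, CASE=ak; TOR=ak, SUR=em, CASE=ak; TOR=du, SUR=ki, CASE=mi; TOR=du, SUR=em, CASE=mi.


cell TOR=ak, SUR=ki, CASE=ak:
underlying: revo-lu-l-zeb
1. e -> o, i -> u / B C0 _: fires at position(s) 9: revolulzob
2. e -> o, i -> u / B C0 _: no change
surface: revolulzob

cell TOR=ak, SUR=em, CASE=ak:
underlying: revo-lu-mer-zeb
1. e -> o, i -> u / B C0 _: fires at position(s) 8: revolumorzeb
2. e -> o, i -> u / B C0 _: fires at position(s) 11: revolumorzob
surface: revolumorzob

cell TOR=du, SUR=ki, CASE=mi:
underlying: revo-ri-l-zi
1. e -> o, i -> u / B C0 _: fires at position(s) 6: revorulzi
2. e -> o, i -> u / B C0 _: fires at position(s) 9: revorulzu
surface: revorulzu

cell TOR=du, SUR=em, CASE=mi:
underlying: revo-ri-mer-zi
1. e -> o, i -> u / B C0 _: fires at position(s) 6: revorumerzi
2. e -> o, i -> u / B C0 _: fires at position(s) 8: revorumorzi
surface: revorumorzi


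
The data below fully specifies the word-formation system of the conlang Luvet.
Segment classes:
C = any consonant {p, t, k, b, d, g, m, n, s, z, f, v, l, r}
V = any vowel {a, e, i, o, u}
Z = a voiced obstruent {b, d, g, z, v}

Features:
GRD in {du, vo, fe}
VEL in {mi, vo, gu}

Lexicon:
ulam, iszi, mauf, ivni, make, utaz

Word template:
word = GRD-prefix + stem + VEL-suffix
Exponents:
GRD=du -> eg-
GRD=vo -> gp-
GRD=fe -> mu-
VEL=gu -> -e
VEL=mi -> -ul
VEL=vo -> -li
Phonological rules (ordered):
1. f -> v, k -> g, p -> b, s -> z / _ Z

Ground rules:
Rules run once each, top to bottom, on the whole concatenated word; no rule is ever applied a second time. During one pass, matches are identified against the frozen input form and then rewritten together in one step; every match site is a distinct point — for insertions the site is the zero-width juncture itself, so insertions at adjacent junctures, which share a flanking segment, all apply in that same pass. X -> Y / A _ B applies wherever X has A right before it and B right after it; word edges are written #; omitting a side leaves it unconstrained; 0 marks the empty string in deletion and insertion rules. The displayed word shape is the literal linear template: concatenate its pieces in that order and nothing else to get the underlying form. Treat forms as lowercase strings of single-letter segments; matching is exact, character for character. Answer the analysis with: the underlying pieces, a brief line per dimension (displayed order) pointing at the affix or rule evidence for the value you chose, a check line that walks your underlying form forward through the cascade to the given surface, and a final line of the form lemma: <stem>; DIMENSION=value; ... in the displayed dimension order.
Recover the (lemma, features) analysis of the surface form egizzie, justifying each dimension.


underlying: eg-iszi-e
GRD=du - signalled by the affix eg-
VEL=gu - signalled by the affix -e
check: egiszie -> egizzie
lemma: iszi; GRD=du; VEL=gu


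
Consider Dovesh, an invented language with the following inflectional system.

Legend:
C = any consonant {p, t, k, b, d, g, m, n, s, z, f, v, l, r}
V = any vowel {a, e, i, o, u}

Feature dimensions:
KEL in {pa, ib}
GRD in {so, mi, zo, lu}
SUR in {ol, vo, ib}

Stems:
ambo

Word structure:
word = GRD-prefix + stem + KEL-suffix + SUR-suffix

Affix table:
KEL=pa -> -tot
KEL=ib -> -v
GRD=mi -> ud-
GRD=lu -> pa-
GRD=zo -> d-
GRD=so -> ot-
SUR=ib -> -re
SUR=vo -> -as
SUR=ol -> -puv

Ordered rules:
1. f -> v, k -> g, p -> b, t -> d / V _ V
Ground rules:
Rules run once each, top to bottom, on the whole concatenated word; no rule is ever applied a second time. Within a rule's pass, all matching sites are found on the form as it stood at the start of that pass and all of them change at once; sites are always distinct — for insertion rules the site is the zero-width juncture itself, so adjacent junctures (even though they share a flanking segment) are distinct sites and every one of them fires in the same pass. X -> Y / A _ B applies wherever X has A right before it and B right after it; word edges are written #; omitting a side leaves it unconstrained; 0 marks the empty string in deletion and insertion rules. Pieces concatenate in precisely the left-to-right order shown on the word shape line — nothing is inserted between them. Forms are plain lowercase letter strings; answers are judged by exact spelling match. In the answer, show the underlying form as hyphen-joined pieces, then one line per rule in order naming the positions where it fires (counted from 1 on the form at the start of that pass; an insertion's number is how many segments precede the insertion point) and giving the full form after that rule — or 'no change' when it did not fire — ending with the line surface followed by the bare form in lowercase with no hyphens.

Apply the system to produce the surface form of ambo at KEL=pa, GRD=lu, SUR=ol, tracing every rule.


underlying: pa-ambo-tot-puv
1. f -> v, k -> g, p -> b, t -> d / V _ V: fires at position(s) 7: paambodotpuv
surface: paambodotpuv


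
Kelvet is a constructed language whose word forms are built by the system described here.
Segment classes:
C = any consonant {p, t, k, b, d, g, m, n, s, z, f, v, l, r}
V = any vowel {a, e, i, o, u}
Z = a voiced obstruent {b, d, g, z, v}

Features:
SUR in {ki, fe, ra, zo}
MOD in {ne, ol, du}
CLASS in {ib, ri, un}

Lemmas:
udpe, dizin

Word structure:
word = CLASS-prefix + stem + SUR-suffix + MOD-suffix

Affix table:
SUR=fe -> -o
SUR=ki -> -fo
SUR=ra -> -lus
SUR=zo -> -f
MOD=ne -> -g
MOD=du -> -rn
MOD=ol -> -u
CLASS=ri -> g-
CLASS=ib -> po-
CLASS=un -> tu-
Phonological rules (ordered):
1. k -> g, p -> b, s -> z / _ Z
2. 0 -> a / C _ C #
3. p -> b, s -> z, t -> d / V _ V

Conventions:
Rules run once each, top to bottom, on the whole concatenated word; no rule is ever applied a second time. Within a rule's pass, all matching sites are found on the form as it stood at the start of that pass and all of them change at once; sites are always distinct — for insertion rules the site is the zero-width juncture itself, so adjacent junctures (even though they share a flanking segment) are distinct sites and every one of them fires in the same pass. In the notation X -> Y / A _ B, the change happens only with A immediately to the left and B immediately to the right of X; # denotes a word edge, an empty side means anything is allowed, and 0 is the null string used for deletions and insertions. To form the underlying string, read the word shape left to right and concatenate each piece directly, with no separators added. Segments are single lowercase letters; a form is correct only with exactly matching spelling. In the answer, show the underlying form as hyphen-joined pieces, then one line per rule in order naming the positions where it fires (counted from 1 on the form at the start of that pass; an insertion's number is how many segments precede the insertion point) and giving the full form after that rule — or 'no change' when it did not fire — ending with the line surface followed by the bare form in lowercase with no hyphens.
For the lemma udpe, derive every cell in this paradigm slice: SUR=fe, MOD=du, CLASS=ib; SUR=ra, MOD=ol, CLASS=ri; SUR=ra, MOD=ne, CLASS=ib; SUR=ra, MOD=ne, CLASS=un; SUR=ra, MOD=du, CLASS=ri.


cell SUR=fe, MOD=du, CLASS=ib:
underlying: po-udpe-o-rn
1. k -> g, p -> b, s -> z / _ Z: no change
2. 0 -> a / C _ C #: inserts after position(s) 8: poudpeoran
3. p -> b, s -> z, t -> d / V _ V: no change
surface: poudpeoran

cell SUR=ra, MOD=ol, CLASS=ri:
underlying: g-udpe-lus-u
1. k -> g, p -> b, s -> z / _ Z: no change
2. 0 -> a / C _ C #: no change
3. p -> b, s -> z, t -> d / V _ V: fires at position(s) 8: gudpeluzu
surface: gudpeluzu

cell SUR=ra, MOD=ne, CLASS=ib:
underlying: po-udpe-lus-g
1. k -> g, p -> b, s -> z / _ Z: fires at position(s) 9: poudpeluzg
2. 0 -> a / C _ C #: inserts after position(s) 9: poudpeluzag
3. p -> b, s -> z, t -> d / V _ V: no change
surface: poudpeluzag

cell SUR=ra, MOD=ne, CLASS=un:
underlying: tu-udpe-lus-g
1. k -> g, p -> b, s -> z / _ Z: fires at position(s) 9: tuudpeluzg
2. 0 -> a / C _ C #: inserts after position(s) 9: tuudpeluzag
3. p -> b, s -> z, t -> d / V _ V: no change
surface: tuudpeluzag

cell SUR=ra, MOD=du, CLASS=ri:
underlying: g-udpe-lus-rn
1. k -> g, p -> b, s -> z / _ Z: no change
2. 0 -> a / C _ C #: inserts after position(s) 9: gudpelusran
3. p -> b, s -> z, t -> d / V _ V: no change
surface: gudpelusran


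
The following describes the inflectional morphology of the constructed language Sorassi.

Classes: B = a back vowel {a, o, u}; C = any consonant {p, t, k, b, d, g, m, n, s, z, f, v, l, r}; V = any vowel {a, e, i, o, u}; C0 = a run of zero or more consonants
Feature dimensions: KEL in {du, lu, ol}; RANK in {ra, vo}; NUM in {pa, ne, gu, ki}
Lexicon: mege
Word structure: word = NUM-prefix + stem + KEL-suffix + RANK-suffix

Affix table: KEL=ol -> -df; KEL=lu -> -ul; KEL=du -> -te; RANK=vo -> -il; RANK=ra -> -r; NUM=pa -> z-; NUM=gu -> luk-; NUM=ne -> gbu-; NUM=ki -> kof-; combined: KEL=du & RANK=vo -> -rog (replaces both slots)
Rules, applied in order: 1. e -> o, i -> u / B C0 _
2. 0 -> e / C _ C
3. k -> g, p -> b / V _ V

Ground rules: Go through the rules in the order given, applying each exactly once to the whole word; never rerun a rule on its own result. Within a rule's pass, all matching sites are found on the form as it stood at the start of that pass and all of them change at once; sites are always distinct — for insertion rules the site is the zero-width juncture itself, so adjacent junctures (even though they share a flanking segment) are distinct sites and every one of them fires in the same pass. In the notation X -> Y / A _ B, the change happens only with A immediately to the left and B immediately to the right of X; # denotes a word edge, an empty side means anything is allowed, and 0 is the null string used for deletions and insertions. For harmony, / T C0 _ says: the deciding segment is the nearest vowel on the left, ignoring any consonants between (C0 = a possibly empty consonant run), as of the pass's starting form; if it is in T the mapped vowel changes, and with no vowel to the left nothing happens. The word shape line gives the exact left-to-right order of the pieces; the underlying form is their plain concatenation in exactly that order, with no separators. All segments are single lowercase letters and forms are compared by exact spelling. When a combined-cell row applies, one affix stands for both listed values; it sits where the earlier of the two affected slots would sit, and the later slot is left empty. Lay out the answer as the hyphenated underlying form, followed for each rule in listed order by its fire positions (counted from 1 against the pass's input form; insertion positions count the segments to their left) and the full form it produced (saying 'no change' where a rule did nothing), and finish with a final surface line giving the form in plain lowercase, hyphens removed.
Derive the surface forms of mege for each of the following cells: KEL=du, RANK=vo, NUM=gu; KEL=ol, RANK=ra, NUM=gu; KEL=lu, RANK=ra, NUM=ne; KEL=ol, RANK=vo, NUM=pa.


cell KEL=du, RANK=vo, NUM=gu:
underlying: luk-mege-rog
1. e -> o, i -> u / B C0 _: fires at position(s) 5: lukmogerog
2. 0 -> e / C _ C: inserts after position(s) 3: lukemogerog
3. k -> g, p -> b / V _ V: fires at position(s) 3: lugemogerog
surface: lugemogerog

cell KEL=ol, RANK=ra, NUM=gu:
underlying: luk-mege-df-r
1. e -> o, i -> u / B C0 _: fires at position(s) 5: lukmogedfr
2. 0 -> e / C _ C: inserts after position(s) 3, 8, 9: lukemogedefer
3. k -> g, p -> b / V _ V: fires at position(s) 3: lugemogedefer
surface: lugemogedefer

cell KEL=lu, RANK=ra, NUM=ne:
underlying: gbu-mege-ul-r
1. e -> o, i -> u / B C0 _: fires at position(s) 5: gbumogeulr
2. 0 -> e / C _ C: inserts after position(s) 1, 9: gebumogeuler
3. k -> g, p -> b / V _ V: no change
surface: gebumogeuler

cell KEL=ol, RANK=vo, NUM=pa:
underlying: z-mege-df-il
1. e -> o, i -> u / B C0 _: no change
2. 0 -> e / C _ C: inserts after position(s) 1, 6: zemegedefil
3. k -> g, p -> b / V _ V: no change
surface: zemegedefil


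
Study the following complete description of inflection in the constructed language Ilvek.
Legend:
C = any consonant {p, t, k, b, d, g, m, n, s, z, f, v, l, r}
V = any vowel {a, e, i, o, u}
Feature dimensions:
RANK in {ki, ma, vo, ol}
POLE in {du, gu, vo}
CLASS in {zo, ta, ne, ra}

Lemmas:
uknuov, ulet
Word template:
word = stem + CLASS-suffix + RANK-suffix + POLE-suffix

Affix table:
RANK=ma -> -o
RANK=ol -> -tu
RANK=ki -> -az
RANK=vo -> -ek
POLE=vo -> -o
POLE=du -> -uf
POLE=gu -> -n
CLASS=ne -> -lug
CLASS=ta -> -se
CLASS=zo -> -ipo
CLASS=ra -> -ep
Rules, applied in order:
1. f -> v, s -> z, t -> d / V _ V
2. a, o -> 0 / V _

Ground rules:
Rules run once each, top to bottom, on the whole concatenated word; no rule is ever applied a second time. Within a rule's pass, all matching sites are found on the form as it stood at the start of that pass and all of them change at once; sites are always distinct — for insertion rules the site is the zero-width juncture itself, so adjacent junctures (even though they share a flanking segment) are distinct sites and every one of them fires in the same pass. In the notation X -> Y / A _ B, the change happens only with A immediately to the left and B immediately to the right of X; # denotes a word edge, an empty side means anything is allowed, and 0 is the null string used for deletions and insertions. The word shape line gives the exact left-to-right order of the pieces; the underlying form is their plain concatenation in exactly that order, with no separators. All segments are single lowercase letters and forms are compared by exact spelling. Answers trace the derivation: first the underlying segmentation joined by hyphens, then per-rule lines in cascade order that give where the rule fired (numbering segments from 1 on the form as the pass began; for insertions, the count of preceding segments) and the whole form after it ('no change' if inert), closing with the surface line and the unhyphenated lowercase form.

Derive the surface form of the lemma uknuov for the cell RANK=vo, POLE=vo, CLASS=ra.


underlying: uknuov-ep-ek-o
1. f -> v, s -> z, t -> d / V _ V: no change
2. a, o -> 0 / V _: fires at position(s) 5: uknuvepeko
surface: uknuvepeko


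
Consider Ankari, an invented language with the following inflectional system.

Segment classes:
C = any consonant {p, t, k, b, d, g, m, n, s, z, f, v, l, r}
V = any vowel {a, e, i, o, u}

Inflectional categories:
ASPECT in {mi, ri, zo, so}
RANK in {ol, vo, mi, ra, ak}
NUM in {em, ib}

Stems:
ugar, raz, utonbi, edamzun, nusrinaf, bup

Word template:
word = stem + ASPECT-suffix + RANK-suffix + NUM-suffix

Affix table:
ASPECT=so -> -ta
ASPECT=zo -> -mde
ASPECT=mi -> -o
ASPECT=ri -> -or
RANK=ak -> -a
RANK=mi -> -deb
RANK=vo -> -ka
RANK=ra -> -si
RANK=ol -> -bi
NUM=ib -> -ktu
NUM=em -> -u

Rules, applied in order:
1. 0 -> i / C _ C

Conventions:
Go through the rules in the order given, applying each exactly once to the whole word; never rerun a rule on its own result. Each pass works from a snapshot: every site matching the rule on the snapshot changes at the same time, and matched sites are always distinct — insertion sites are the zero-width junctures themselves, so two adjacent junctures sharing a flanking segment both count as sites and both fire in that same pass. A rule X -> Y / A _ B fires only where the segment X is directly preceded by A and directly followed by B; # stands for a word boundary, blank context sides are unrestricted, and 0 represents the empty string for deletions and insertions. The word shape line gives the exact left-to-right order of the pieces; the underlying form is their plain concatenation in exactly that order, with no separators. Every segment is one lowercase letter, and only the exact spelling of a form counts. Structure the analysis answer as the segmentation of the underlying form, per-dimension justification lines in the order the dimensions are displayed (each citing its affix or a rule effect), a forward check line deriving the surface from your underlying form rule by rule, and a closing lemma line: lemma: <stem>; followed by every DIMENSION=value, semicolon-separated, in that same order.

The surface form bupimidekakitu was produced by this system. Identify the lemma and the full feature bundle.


underlying: bup-mde-ka-ktu
ASPECT=zo - signalled by the affix -mde
RANK=vo - signalled by the affix -ka
NUM=ib - signalled by the affix -ktu
check: bupmdekaktu -> bupimidekakitu
lemma: bup; ASPECT=zo; RANK=vo; NUM=ib


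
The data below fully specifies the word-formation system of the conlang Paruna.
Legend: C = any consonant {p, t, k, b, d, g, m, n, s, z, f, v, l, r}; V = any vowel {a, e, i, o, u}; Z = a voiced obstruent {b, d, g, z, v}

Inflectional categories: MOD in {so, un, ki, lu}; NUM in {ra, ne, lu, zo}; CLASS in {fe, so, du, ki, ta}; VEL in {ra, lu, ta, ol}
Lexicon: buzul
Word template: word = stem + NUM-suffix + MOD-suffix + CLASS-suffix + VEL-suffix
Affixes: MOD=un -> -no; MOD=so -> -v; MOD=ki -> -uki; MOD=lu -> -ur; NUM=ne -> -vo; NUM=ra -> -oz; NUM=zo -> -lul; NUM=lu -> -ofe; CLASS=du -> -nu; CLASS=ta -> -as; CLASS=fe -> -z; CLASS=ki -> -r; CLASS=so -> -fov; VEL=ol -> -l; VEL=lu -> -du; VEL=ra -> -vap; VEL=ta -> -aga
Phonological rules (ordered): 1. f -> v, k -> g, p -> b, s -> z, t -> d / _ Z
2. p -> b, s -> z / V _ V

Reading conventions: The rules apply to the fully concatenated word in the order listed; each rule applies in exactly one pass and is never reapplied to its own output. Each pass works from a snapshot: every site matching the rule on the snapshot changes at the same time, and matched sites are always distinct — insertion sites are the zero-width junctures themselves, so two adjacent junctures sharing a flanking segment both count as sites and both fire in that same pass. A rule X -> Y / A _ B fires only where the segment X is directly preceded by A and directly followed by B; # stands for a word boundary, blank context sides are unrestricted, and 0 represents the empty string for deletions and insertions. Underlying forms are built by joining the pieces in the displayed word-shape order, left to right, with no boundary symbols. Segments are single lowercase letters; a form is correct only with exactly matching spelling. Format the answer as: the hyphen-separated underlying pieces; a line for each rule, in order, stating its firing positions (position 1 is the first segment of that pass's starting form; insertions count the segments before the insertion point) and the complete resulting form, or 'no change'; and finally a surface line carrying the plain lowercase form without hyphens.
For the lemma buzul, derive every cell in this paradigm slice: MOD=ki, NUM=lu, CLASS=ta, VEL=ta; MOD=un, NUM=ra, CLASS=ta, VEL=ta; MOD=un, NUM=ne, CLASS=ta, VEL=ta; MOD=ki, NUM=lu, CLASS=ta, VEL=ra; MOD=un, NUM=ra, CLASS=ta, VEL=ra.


cell MOD=ki, NUM=lu, CLASS=ta, VEL=ta:
underlying: buzul-ofe-uki-as-aga
1. f -> v, k -> g, p -> b, s -> z, t -> d / _ Z: no change
2. p -> b, s -> z / V _ V: fires at position(s) 13: buzulofeukiazaga
surface: buzulofeukiazaga

cell MOD=un, NUM=ra, CLASS=ta, VEL=ta:
underlying: buzul-oz-no-as-aga
1. f -> v, k -> g, p -> b, s -> z, t -> d / _ Z: no change
2. p -> b, s -> z / V _ V: fires at position(s) 11: buzuloznoazaga
surface: buzuloznoazaga

cell MOD=un, NUM=ne, CLASS=ta, VEL=ta:
underlying: buzul-vo-no-as-aga
1. f -> v, k -> g, p -> b, s -> z, t -> d / _ Z: no change
2. p -> b, s -> z / V _ V: fires at position(s) 11: buzulvonoazaga
surface: buzulvonoazaga

cell MOD=ki, NUM=lu, CLASS=ta, VEL=ra:
underlying: buzul-ofe-uki-as-vap
1. f -> v, k -> g, p -> b, s -> z, t -> d / _ Z: fires at position(s) 13: buzulofeukiazvap
2. p -> b, s -> z / V _ V: no change
surface: buzulofeukiazvap

cell MOD=un, NUM=ra, CLASS=ta, VEL=ra:
underlying: buzul-oz-no-as-vap
1. f -> v, k -> g, p -> b, s -> z, t -> d / _ Z: fires at position(s) 11: buzuloznoazvap
2. p -> b, s -> z / V _ V: no change
surface: buzuloznoazvap


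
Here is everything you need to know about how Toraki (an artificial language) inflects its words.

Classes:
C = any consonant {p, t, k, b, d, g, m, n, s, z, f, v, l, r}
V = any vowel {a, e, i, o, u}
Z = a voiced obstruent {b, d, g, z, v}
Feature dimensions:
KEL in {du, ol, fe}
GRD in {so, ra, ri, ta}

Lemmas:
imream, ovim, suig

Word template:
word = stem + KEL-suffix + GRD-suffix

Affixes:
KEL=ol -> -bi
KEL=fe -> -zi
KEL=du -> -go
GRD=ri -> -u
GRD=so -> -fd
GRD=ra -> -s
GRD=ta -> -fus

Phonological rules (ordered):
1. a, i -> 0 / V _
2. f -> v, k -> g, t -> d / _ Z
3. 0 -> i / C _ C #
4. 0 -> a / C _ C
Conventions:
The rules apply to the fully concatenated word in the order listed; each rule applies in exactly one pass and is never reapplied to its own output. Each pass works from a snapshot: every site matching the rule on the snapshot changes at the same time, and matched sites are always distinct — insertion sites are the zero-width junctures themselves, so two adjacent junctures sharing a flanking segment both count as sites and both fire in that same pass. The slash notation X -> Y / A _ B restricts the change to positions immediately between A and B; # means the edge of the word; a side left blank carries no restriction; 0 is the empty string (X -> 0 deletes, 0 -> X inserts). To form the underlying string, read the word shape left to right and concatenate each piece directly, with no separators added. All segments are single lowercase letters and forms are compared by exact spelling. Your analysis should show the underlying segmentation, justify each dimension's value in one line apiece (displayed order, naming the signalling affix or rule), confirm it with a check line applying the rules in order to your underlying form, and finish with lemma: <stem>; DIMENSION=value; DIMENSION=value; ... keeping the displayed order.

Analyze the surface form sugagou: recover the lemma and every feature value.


underlying: suig-go-u
KEL=du - signalled by the affix -go
GRD=ri - signalled by the affix -u
check: suiggou -> suggou -> suggou -> suggou -> sugagou
lemma: suig; KEL=du; GRD=ri


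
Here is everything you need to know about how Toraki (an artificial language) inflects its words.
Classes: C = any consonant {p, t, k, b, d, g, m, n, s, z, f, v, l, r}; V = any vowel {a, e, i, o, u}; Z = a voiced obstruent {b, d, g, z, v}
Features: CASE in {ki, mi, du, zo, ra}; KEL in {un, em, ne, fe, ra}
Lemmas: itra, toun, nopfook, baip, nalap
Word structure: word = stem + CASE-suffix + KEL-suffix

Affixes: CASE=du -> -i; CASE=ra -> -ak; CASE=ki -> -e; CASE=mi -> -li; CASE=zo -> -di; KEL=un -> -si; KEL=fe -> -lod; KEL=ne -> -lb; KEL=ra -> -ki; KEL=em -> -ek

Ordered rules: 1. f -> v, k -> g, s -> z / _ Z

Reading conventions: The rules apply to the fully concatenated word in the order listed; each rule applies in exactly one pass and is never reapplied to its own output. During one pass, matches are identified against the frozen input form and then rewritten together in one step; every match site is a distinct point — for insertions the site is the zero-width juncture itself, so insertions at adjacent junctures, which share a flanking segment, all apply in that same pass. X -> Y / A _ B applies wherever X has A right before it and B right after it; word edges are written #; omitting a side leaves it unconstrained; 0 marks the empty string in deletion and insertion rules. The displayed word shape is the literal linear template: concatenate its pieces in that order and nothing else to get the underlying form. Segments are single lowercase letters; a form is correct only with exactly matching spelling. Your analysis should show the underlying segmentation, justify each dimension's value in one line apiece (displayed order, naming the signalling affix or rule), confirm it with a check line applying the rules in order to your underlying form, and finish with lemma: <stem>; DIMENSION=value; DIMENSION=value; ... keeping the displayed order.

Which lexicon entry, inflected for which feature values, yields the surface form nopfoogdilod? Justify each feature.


underlying: nopfook-di-lod
CASE=zo - signalled by the affix -di
KEL=fe - signalled by the affix -lod
check: nopfookdilod -> nopfoogdilod
lemma: nopfook; CASE=zo; KEL=fe


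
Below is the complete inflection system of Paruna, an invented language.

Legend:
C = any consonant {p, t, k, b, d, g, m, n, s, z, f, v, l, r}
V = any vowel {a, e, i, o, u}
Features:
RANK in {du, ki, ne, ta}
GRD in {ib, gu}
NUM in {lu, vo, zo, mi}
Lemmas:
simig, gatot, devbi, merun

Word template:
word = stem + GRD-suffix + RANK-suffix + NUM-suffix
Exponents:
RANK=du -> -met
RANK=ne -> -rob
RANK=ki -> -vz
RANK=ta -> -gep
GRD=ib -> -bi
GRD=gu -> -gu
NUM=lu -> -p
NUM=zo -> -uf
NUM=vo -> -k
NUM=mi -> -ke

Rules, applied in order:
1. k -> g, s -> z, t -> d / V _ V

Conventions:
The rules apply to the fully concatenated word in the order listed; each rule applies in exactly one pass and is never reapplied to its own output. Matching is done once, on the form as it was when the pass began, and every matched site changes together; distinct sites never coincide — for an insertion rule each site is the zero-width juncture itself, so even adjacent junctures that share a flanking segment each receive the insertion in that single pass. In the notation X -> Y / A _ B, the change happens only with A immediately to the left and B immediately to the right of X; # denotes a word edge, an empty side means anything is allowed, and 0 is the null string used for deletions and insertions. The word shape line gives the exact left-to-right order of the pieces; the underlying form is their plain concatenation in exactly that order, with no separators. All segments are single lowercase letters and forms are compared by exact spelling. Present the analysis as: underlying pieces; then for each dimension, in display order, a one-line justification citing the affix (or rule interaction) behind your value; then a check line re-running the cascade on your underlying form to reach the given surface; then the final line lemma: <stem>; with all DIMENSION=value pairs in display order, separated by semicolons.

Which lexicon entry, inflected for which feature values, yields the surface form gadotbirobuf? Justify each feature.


underlying: gatot-bi-rob-uf
RANK=ne - signalled by the affix -rob
GRD=ib - signalled by the affix -bi
NUM=zo - signalled by the affix -uf
check: gatotbirobuf -> gadotbirobuf
lemma: gatot; RANK=ne; GRD=ib; NUM=zo
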